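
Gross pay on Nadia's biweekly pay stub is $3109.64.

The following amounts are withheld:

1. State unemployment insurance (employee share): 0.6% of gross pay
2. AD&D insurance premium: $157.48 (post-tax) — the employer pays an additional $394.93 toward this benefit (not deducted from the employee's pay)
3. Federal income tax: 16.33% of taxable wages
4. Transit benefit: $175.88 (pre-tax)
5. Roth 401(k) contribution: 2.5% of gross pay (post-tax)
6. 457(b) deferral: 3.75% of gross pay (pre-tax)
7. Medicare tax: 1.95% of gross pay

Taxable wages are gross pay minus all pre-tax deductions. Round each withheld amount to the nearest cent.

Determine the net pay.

$2042.59

Transit benefit: $175.88
457(b) deferral: $3109.64 × 0.0375 = $116.61
Pre-tax total = $175.88 + $116.61 = $292.49
Taxable wages = $3109.64 − $292.49 = $2817.15
Federal income tax: $2817.15 × 0.1633 = $460.04
State unemployment insurance (employee share): $3109.64 × 0.006 = $18.66
Medicare tax: $3109.64 × 0.0195 = $60.64
Roth 401(k) contribution: $3109.64 × 0.025 = $77.74
AD&D insurance premium: $157.48
(Employer's $394.93 toward AD&D insurance premium is not withheld from the employee.)
Total deductions = $175.88 + $116.61 + $460.04 + $18.66 + $60.64 + $77.74 + $157.48 = $1067.05
Net pay = $3109.64 − $1067.05 = $2042.59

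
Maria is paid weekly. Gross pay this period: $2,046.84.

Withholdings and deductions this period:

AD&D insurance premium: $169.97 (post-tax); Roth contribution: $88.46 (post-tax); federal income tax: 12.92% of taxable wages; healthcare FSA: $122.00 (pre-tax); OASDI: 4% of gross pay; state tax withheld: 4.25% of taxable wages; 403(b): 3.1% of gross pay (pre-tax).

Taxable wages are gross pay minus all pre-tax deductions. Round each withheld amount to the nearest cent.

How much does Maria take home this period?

Healthcare FSA: $122.00
403(b): $2,046.84 × 0.031 = $63.45
Pre-tax total = $122.00 + $63.45 = $185.45
Taxable wages = $2,046.84 − $185.45 = $1,861.39
Federal income tax: $1,861.39 × 0.1292 = $240.49
State tax withheld: $1,861.39 × 0.0425 = $79.11
OASDI: $2,046.84 × 0.04 = $81.87
AD&D insurance premium: $169.97
Roth contribution: $88.46
Total deductions = $122.00 + $63.45 + $240.49 + $79.11 + $81.87 + $169.97 + $88.46 = $845.35
Net pay = $2,046.84 − $845.35 = $1,201.49

$1,201.49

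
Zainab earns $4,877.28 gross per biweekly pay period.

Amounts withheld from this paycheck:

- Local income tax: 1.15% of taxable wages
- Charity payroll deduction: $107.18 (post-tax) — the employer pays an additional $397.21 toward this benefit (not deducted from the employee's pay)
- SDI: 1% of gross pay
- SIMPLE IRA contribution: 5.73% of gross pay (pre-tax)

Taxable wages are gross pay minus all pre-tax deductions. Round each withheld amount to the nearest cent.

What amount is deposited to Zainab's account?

SIMPLE IRA contribution: $4,877.28 × 0.0573 = $279.47
Taxable wages = $4,877.28 − $279.47 = $4,597.81
Local income tax: $4,597.81 × 0.0115 = $52.87
SDI: $4,877.28 × 0.01 = $48.77
Charity payroll deduction: $107.18
(Employer's $397.21 toward charity payroll deduction is not withheld from the employee.)
Total deductions = $279.47 + $52.87 + $48.77 + $107.18 = $488.29
Net pay = $4,877.28 − $488.29 = $4,388.99

$4,388.99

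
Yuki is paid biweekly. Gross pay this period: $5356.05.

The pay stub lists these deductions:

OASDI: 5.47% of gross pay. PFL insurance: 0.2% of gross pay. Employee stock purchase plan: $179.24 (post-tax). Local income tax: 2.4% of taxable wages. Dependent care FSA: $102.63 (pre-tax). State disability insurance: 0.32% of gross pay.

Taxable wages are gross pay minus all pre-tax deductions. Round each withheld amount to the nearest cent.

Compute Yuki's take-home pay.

Dependent care FSA: $102.63
Taxable wages = $5356.05 − $102.63 = $5253.42
Local income tax: $5253.42 × 0.024 = $126.08
PFL insurance: $5356.05 × 0.002 = $10.71
OASDI: $5356.05 × 0.0547 = $292.98
State disability insurance: $5356.05 × 0.0032 = $17.14
Employee stock purchase plan: $179.24
Total deductions = $102.63 + $126.08 + $10.71 + $292.98 + $17.14 + $179.24 = $728.78
Net pay = $5356.05 − $728.78 = $4627.27

$4627.27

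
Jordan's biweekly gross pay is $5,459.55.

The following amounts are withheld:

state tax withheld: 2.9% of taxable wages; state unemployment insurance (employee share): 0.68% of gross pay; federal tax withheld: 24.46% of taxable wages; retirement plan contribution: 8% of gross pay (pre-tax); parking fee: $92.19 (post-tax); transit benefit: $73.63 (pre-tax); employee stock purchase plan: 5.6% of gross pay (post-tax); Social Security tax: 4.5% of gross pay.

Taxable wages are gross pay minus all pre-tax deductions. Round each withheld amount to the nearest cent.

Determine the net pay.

$2,914.35

Transit benefit: $73.63
Retirement plan contribution: $5,459.55 × 0.08 = $436.76
Pre-tax total = $73.63 + $436.76 = $510.39
Taxable wages = $5,459.55 − $510.39 = $4,949.16
State tax withheld: $4,949.16 × 0.029 = $143.53
Federal tax withheld: $4,949.16 × 0.2446 = $1,210.56
Social Security tax: $5,459.55 × 0.045 = $245.68
State unemployment insurance (employee share): $5,459.55 × 0.0068 = $37.12
Parking fee: $92.19
Employee stock purchase plan: $5,459.55 × 0.056 = $305.73
Total deductions = $73.63 + $436.76 + $143.53 + $1,210.56 + $245.68 + $37.12 + $92.19 + $305.73 = $2,545.20
Net pay = $5,459.55 − $2,545.20 = $2,914.35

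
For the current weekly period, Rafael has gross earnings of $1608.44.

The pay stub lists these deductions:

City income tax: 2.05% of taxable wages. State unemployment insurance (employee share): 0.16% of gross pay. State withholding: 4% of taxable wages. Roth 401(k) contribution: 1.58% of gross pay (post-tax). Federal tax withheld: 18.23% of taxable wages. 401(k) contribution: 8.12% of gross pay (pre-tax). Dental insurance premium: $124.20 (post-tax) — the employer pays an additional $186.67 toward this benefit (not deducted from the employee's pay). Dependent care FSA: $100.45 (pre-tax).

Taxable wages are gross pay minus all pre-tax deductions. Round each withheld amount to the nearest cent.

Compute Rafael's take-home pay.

Dependent care FSA: $100.45
401(k) contribution: $1608.44 × 0.0812 = $130.61
Pre-tax total = $100.45 + $130.61 = $231.06
Taxable wages = $1608.44 − $231.06 = $1377.38
Federal tax withheld: $1377.38 × 0.1823 = $251.10
City income tax: $1377.38 × 0.0205 = $28.24
State withholding: $1377.38 × 0.04 = $55.10
State unemployment insurance (employee share): $1608.44 × 0.0016 = $2.57
Dental insurance premium: $124.20
Roth 401(k) contribution: $1608.44 × 0.0158 = $25.41
(Employer's $186.67 toward dental insurance premium is not withheld from the employee.)
Total deductions = $100.45 + $130.61 + $251.10 + $28.24 + $55.10 + $2.57 + $124.20 + $25.41 = $717.68
Net pay = $1608.44 − $717.68 = $890.76

$890.76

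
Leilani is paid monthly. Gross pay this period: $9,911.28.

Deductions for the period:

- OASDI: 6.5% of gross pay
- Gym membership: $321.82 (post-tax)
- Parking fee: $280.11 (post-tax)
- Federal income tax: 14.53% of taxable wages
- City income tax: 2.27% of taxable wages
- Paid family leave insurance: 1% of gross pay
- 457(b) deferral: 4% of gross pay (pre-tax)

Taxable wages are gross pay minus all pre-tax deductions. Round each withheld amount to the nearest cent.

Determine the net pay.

$6,571.07

457(b) deferral: $9,911.28 × 0.04 = $396.45
Taxable wages = $9,911.28 − $396.45 = $9,514.83
Federal income tax: $9,514.83 × 0.1453 = $1,382.50
City income tax: $9,514.83 × 0.0227 = $215.99
OASDI: $9,911.28 × 0.065 = $644.23
Paid family leave insurance: $9,911.28 × 0.01 = $99.11
Gym membership: $321.82
Parking fee: $280.11
Total deductions = $396.45 + $1,382.50 + $215.99 + $644.23 + $99.11 + $321.82 + $280.11 = $3,340.21
Net pay = $9,911.28 − $3,340.21 = $6,571.07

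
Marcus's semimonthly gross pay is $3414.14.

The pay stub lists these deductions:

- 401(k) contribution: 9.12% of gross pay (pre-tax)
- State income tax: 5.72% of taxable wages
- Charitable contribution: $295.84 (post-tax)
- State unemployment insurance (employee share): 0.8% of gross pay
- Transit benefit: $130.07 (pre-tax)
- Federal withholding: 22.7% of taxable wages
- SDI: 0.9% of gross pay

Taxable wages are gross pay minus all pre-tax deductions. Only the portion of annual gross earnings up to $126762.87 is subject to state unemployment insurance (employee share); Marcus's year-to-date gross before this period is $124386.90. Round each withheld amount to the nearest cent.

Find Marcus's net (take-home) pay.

Transit benefit: $130.07
401(k) contribution: $3414.14 × 0.0912 = $311.37
Pre-tax total = $130.07 + $311.37 = $441.44
Taxable wages = $3414.14 − $441.44 = $2972.70
State income tax: $2972.70 × 0.0572 = $170.04
Federal withholding: $2972.70 × 0.227 = $674.80
SDI: $3414.14 × 0.009 = $30.73
State unemployment insurance (employee share): only $126762.87 − $124386.90 = $2375.97 of this check is subject → $2375.97 × 0.008 = $19.01
Charitable contribution: $295.84
Total deductions = $130.07 + $311.37 + $170.04 + $674.80 + $30.73 + $19.01 + $295.84 = $1631.86
Net pay = $3414.14 − $1631.86 = $1782.28

$1782.28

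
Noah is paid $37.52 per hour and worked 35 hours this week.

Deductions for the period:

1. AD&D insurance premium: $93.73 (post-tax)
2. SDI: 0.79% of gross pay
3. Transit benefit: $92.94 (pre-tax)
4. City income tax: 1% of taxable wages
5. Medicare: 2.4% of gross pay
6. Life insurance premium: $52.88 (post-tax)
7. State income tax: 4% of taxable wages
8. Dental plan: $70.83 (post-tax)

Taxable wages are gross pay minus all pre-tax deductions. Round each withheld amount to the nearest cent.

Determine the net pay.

$899.92

Gross pay: 35 × $37.52 = $1,313.20
Transit benefit: $92.94
Taxable wages = $1,313.20 − $92.94 = $1,220.26
City income tax: $1,220.26 × 0.01 = $12.20
State income tax: $1,220.26 × 0.04 = $48.81
Medicare: $1,313.20 × 0.024 = $31.52
SDI: $1,313.20 × 0.0079 = $10.37
Life insurance premium: $52.88
AD&D insurance premium: $93.73
Dental plan: $70.83
Total deductions = $92.94 + $12.20 + $48.81 + $31.52 + $10.37 + $52.88 + $93.73 + $70.83 = $413.28
Net pay = $1,313.20 − $413.28 = $899.92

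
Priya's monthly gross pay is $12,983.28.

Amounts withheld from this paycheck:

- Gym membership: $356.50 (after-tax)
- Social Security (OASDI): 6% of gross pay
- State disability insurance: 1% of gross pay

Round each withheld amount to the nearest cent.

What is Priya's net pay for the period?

$11,717.95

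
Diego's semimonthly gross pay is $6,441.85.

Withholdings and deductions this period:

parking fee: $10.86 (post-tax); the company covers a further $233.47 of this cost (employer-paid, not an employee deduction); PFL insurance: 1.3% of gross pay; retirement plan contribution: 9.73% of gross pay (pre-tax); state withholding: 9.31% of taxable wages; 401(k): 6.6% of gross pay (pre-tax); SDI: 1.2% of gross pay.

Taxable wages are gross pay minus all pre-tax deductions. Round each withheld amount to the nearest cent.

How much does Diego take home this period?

$4,716.20

Retirement plan contribution: $6,441.85 × 0.0973 = $626.79
401(k): $6,441.85 × 0.066 = $425.16
Pre-tax total = $626.79 + $425.16 = $1,051.95
Taxable wages = $6,441.85 − $1,051.95 = $5,389.90
State withholding: $5,389.90 × 0.0931 = $501.80
PFL insurance: $6,441.85 × 0.013 = $83.74
SDI: $6,441.85 × 0.012 = $77.30
Parking fee: $10.86
(Employer's $233.47 toward parking fee is not withheld from the employee.)
Total deductions = $626.79 + $425.16 + $501.80 + $83.74 + $77.30 + $10.86 = $1,725.65
Net pay = $6,441.85 − $1,725.65 = $4,716.20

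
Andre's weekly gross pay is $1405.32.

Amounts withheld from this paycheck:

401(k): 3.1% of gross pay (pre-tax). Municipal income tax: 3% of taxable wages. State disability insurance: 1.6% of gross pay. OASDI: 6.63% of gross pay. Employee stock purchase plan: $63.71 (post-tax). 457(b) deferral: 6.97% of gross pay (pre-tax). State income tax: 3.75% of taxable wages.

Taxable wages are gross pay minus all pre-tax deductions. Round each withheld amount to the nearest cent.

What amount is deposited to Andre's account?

$999.14

457(b) deferral: $1405.32 × 0.0697 = $97.95
401(k): $1405.32 × 0.031 = $43.56
Pre-tax total = $97.95 + $43.56 = $141.51
Taxable wages = $1405.32 − $141.51 = $1263.81
Municipal income tax: $1263.81 × 0.03 = $37.91
State income tax: $1263.81 × 0.0375 = $47.39
OASDI: $1405.32 × 0.0663 = $93.17
State disability insurance: $1405.32 × 0.016 = $22.49
Employee stock purchase plan: $63.71
Total deductions = $97.95 + $43.56 + $37.91 + $47.39 + $93.17 + $22.49 + $63.71 = $406.18
Net pay = $1405.32 − $406.18 = $999.14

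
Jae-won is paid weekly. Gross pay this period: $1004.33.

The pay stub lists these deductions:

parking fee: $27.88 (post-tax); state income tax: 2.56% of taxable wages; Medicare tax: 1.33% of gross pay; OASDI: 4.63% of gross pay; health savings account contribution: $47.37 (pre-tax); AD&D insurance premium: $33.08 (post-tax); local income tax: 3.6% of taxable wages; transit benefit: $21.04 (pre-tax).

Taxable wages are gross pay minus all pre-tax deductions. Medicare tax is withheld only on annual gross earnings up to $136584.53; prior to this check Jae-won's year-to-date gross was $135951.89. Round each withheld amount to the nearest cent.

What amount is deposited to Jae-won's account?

Health savings account contribution: $47.37
Transit benefit: $21.04
Pre-tax total = $47.37 + $21.04 = $68.41
Taxable wages = $1004.33 − $68.41 = $935.92
Local income tax: $935.92 × 0.036 = $33.69
State income tax: $935.92 × 0.0256 = $23.96
OASDI: $1004.33 × 0.0463 = $46.50
Medicare tax: only $136584.53 − $135951.89 = $632.64 of this check is subject → $632.64 × 0.0133 = $8.41
Parking fee: $27.88
AD&D insurance premium: $33.08
Total deductions = $47.37 + $21.04 + $33.69 + $23.96 + $46.50 + $8.41 + $27.88 + $33.08 = $241.93
Net pay = $1004.33 − $241.93 = $762.40

$762.40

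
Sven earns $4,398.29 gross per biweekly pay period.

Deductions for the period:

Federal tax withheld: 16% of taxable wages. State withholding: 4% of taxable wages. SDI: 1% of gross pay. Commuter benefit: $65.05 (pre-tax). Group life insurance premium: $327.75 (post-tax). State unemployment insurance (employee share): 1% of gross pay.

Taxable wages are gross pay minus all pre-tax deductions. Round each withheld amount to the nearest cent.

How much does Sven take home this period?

Commuter benefit: $65.05
Taxable wages = $4,398.29 − $65.05 = $4,333.24
Federal tax withheld: $4,333.24 × 0.16 = $693.32
State withholding: $4,333.24 × 0.04 = $173.33
SDI: $4,398.29 × 0.01 = $43.98
State unemployment insurance (employee share): $4,398.29 × 0.01 = $43.98
Group life insurance premium: $327.75
Total deductions = $65.05 + $693.32 + $173.33 + $43.98 + $43.98 + $327.75 = $1,347.41
Net pay = $4,398.29 − $1,347.41 = $3,050.88

$3,050.88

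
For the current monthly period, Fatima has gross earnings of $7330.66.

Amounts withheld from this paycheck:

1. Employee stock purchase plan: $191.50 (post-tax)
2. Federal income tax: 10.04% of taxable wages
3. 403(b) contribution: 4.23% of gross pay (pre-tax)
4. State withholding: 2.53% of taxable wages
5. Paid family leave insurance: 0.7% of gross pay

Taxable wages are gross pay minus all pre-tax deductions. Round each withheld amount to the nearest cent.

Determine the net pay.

403(b) contribution: $7330.66 × 0.0423 = $310.09
Taxable wages = $7330.66 − $310.09 = $7020.57
Federal income tax: $7020.57 × 0.1004 = $704.87
State withholding: $7020.57 × 0.0253 = $177.62
Paid family leave insurance: $7330.66 × 0.007 = $51.31
Employee stock purchase plan: $191.50
Total deductions = $310.09 + $704.87 + $177.62 + $51.31 + $191.50 = $1435.39
Net pay = $7330.66 − $1435.39 = $5895.27

$5895.27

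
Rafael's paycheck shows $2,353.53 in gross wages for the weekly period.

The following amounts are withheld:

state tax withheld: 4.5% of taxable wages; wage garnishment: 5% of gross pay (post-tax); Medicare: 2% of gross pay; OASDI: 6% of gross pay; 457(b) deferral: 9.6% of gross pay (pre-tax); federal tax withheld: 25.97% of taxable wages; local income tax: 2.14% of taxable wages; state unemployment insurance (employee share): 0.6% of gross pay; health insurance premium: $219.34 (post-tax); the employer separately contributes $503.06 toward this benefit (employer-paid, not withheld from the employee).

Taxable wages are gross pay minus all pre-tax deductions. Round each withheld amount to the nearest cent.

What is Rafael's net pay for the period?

$894.36

457(b) deferral: $2,353.53 × 0.096 = $225.94
Taxable wages = $2,353.53 − $225.94 = $2,127.59
Federal tax withheld: $2,127.59 × 0.2597 = $552.54
Local income tax: $2,127.59 × 0.0214 = $45.53
State tax withheld: $2,127.59 × 0.045 = $95.74
Medicare: $2,353.53 × 0.02 = $47.07
OASDI: $2,353.53 × 0.06 = $141.21
State unemployment insurance (employee share): $2,353.53 × 0.006 = $14.12
Wage garnishment: $2,353.53 × 0.05 = $117.68
Health insurance premium: $219.34
(Employer's $503.06 toward health insurance premium is not withheld from the employee.)
Total deductions = $225.94 + $552.54 + $45.53 + $95.74 + $47.07 + $141.21 + $14.12 + $117.68 + $219.34 = $1,459.17
Net pay = $2,353.53 − $1,459.17 = $894.36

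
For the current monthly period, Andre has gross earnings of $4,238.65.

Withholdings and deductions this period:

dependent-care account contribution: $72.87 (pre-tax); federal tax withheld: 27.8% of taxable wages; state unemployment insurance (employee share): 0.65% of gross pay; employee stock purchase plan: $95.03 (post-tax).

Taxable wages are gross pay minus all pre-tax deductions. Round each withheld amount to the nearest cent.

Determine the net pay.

$2,885.11

Dependent-care account contribution: $72.87
Taxable wages = $4,238.65 − $72.87 = $4,165.78
Federal tax withheld: $4,165.78 × 0.278 = $1,158.09
State unemployment insurance (employee share): $4,238.65 × 0.0065 = $27.55
Employee stock purchase plan: $95.03
Total deductions = $72.87 + $1,158.09 + $27.55 + $95.03 = $1,353.54
Net pay = $4,238.65 − $1,353.54 = $2,885.11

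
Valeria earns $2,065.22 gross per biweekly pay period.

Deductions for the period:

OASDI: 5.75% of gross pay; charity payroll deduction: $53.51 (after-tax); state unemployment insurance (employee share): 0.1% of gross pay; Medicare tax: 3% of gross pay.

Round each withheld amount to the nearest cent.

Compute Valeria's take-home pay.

$1,828.93

State unemployment insurance (employee share): $2,065.22 × 0.001 = $2.07
Medicare tax: $2,065.22 × 0.03 = $61.96
OASDI: $2,065.22 × 0.0575 = $118.75
Charity payroll deduction: $53.51
Total deductions = $2.07 + $61.96 + $118.75 + $53.51 = $236.29
Net pay = $2,065.22 − $236.29 = $1,828.93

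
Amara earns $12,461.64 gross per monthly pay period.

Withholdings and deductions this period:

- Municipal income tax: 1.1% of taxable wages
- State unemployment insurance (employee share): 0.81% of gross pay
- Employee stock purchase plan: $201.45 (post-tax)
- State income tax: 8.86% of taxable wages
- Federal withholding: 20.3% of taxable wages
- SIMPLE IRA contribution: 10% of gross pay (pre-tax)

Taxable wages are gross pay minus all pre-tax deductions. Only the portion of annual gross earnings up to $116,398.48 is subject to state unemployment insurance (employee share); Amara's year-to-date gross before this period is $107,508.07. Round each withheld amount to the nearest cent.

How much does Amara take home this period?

SIMPLE IRA contribution: $12,461.64 × 0.1 = $1,246.16
Taxable wages = $12,461.64 − $1,246.16 = $11,215.48
State income tax: $11,215.48 × 0.0886 = $993.69
Federal withholding: $11,215.48 × 0.203 = $2,276.74
Municipal income tax: $11,215.48 × 0.011 = $123.37
State unemployment insurance (employee share): only $116,398.48 − $107,508.07 = $8,890.41 of this check is subject → $8,890.41 × 0.0081 = $72.01
Employee stock purchase plan: $201.45
Total deductions = $1,246.16 + $993.69 + $2,276.74 + $123.37 + $72.01 + $201.45 = $4,913.42
Net pay = $12,461.64 − $4,913.42 = $7,548.22

$7,548.22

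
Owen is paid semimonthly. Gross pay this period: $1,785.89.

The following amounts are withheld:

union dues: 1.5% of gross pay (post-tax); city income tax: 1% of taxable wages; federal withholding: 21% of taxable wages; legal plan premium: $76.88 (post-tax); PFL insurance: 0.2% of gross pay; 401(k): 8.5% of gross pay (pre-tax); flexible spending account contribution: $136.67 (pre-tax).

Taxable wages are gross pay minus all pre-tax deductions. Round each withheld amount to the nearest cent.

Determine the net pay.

401(k): $1,785.89 × 0.085 = $151.80
Flexible spending account contribution: $136.67
Pre-tax total = $151.80 + $136.67 = $288.47
Taxable wages = $1,785.89 − $288.47 = $1,497.42
Federal withholding: $1,497.42 × 0.21 = $314.46
City income tax: $1,497.42 × 0.01 = $14.97
PFL insurance: $1,785.89 × 0.002 = $3.57
Union dues: $1,785.89 × 0.015 = $26.79
Legal plan premium: $76.88
Total deductions = $151.80 + $136.67 + $314.46 + $14.97 + $3.57 + $26.79 + $76.88 = $725.14
Net pay = $1,785.89 − $725.14 = $1,060.75

$1,060.75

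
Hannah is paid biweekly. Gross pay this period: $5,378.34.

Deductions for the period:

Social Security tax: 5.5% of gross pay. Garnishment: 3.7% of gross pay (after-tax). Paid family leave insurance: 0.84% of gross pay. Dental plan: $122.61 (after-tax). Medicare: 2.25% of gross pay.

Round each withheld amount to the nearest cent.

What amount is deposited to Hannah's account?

Medicare: $5,378.34 × 0.0225 = $121.01
Paid family leave insurance: $5,378.34 × 0.0084 = $45.18
Social Security tax: $5,378.34 × 0.055 = $295.81
Dental plan: $122.61
Garnishment: $5,378.34 × 0.037 = $199.00
Total deductions = $121.01 + $45.18 + $295.81 + $122.61 + $199.00 = $783.61
Net pay = $5,378.34 − $783.61 = $4,594.73

$4,594.73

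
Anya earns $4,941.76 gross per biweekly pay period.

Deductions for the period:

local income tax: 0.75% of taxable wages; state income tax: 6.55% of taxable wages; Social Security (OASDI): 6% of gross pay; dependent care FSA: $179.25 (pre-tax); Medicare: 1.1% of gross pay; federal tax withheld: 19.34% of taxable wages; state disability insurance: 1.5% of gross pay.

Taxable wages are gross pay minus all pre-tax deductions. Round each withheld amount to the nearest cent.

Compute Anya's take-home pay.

Dependent care FSA: $179.25
Taxable wages = $4,941.76 − $179.25 = $4,762.51
Federal tax withheld: $4,762.51 × 0.1934 = $921.07
Local income tax: $4,762.51 × 0.0075 = $35.72
State income tax: $4,762.51 × 0.0655 = $311.94
Social Security (OASDI): $4,941.76 × 0.06 = $296.51
State disability insurance: $4,941.76 × 0.015 = $74.13
Medicare: $4,941.76 × 0.011 = $54.36
Total deductions = $179.25 + $921.07 + $35.72 + $311.94 + $296.51 + $74.13 + $54.36 = $1,872.98
Net pay = $4,941.76 − $1,872.98 = $3,068.78

$3,068.78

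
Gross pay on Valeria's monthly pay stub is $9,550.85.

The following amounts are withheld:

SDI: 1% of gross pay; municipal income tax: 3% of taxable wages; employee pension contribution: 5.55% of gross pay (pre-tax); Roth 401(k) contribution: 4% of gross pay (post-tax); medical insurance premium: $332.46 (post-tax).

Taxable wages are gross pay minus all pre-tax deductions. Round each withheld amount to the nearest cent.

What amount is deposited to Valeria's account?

$7,940.16

Employee pension contribution: $9,550.85 × 0.0555 = $530.07
Taxable wages = $9,550.85 − $530.07 = $9,020.78
Municipal income tax: $9,020.78 × 0.03 = $270.62
SDI: $9,550.85 × 0.01 = $95.51
Roth 401(k) contribution: $9,550.85 × 0.04 = $382.03
Medical insurance premium: $332.46
Total deductions = $530.07 + $270.62 + $95.51 + $382.03 + $332.46 = $1,610.69
Net pay = $9,550.85 − $1,610.69 = $7,940.16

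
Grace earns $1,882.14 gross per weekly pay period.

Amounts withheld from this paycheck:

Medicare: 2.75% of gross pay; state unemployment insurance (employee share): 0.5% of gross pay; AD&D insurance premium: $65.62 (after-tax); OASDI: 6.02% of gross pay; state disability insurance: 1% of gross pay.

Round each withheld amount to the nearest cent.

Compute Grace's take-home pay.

$1,623.23

Medicare: $1,882.14 × 0.0275 = $51.76
OASDI: $1,882.14 × 0.0602 = $113.30
State disability insurance: $1,882.14 × 0.01 = $18.82
State unemployment insurance (employee share): $1,882.14 × 0.005 = $9.41
AD&D insurance premium: $65.62
Total deductions = $51.76 + $113.30 + $18.82 + $9.41 + $65.62 = $258.91
Net pay = $1,882.14 − $258.91 = $1,623.23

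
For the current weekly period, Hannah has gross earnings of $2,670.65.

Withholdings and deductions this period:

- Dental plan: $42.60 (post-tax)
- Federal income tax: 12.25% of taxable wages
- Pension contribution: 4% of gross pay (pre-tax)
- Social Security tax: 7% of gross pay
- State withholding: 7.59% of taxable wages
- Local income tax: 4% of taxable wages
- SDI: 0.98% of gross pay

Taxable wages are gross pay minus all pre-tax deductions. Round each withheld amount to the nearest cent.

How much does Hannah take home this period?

$1,696.89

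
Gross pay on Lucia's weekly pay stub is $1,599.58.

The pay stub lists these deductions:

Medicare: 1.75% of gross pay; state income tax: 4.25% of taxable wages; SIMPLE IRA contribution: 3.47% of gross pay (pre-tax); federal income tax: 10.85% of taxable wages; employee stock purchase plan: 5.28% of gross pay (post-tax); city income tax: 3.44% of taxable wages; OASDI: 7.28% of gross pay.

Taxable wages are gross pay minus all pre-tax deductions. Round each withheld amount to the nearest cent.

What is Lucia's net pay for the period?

SIMPLE IRA contribution: $1,599.58 × 0.0347 = $55.51
Taxable wages = $1,599.58 − $55.51 = $1,544.07
State income tax: $1,544.07 × 0.0425 = $65.62
City income tax: $1,544.07 × 0.0344 = $53.12
Federal income tax: $1,544.07 × 0.1085 = $167.53
Medicare: $1,599.58 × 0.0175 = $27.99
OASDI: $1,599.58 × 0.0728 = $116.45
Employee stock purchase plan: $1,599.58 × 0.0528 = $84.46
Total deductions = $55.51 + $65.62 + $53.12 + $167.53 + $27.99 + $116.45 + $84.46 = $570.68
Net pay = $1,599.58 − $570.68 = $1,028.90

$1,028.90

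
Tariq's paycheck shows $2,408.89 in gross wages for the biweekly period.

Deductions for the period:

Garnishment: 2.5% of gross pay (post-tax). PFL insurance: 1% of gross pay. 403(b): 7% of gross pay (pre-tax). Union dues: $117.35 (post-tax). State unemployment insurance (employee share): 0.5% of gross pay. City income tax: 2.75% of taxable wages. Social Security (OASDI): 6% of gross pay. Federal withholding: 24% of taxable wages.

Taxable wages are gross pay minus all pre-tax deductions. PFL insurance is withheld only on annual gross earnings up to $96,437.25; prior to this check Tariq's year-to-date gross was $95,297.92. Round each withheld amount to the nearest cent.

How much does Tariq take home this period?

$1,295.47

403(b): $2,408.89 × 0.07 = $168.62
Taxable wages = $2,408.89 − $168.62 = $2,240.27
Federal withholding: $2,240.27 × 0.24 = $537.66
City income tax: $2,240.27 × 0.0275 = $61.61
Social Security (OASDI): $2,408.89 × 0.06 = $144.53
State unemployment insurance (employee share): $2,408.89 × 0.005 = $12.04
PFL insurance: only $96,437.25 − $95,297.92 = $1,139.33 of this check is subject → $1,139.33 × 0.01 = $11.39
Garnishment: $2,408.89 × 0.025 = $60.22
Union dues: $117.35
Total deductions = $168.62 + $537.66 + $61.61 + $144.53 + $12.04 + $11.39 + $60.22 + $117.35 = $1,113.42
Net pay = $2,408.89 − $1,113.42 = $1,295.47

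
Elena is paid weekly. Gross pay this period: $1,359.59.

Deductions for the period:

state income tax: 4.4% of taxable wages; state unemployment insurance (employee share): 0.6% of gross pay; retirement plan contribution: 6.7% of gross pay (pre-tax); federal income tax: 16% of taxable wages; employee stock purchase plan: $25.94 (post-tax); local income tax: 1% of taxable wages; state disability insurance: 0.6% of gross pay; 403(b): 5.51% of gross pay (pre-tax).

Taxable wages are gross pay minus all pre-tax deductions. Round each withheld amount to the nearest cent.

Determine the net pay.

Retirement plan contribution: $1,359.59 × 0.067 = $91.09
403(b): $1,359.59 × 0.0551 = $74.91
Pre-tax total = $91.09 + $74.91 = $166.00
Taxable wages = $1,359.59 − $166.00 = $1,193.59
Local income tax: $1,193.59 × 0.01 = $11.94
State income tax: $1,193.59 × 0.044 = $52.52
Federal income tax: $1,193.59 × 0.16 = $190.97
State disability insurance: $1,359.59 × 0.006 = $8.16
State unemployment insurance (employee share): $1,359.59 × 0.006 = $8.16
Employee stock purchase plan: $25.94
Total deductions = $91.09 + $74.91 + $11.94 + $52.52 + $190.97 + $8.16 + $8.16 + $25.94 = $463.69
Net pay = $1,359.59 − $463.69 = $895.90

$895.90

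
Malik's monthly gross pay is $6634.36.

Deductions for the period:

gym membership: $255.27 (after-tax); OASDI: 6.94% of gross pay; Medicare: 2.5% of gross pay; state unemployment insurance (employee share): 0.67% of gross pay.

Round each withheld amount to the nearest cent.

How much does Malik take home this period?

$5708.36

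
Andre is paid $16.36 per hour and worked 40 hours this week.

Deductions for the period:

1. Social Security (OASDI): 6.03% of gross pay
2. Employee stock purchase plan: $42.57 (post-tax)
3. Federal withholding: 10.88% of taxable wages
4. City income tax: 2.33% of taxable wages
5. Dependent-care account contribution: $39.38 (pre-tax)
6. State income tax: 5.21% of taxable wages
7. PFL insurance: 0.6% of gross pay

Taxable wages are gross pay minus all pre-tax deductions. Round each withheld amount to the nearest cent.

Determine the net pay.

$415.78

Gross pay: 40 × $16.36 = $654.40
Dependent-care account contribution: $39.38
Taxable wages = $654.40 − $39.38 = $615.02
State income tax: $615.02 × 0.0521 = $32.04
Federal withholding: $615.02 × 0.1088 = $66.91
City income tax: $615.02 × 0.0233 = $14.33
Social Security (OASDI): $654.40 × 0.0603 = $39.46
PFL insurance: $654.40 × 0.006 = $3.93
Employee stock purchase plan: $42.57
Total deductions = $39.38 + $32.04 + $66.91 + $14.33 + $39.46 + $3.93 + $42.57 = $238.62
Net pay = $654.40 − $238.62 = $415.78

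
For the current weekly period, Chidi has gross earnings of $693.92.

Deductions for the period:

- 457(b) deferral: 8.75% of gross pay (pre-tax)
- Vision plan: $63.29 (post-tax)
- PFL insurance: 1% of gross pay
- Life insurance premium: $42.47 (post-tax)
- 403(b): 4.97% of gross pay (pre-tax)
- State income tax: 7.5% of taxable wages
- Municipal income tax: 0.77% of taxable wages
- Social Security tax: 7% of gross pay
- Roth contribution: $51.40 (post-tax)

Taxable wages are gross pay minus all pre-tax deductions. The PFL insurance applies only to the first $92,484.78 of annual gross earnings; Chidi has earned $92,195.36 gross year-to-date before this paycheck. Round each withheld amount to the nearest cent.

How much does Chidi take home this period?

457(b) deferral: $693.92 × 0.0875 = $60.72
403(b): $693.92 × 0.0497 = $34.49
Pre-tax total = $60.72 + $34.49 = $95.21
Taxable wages = $693.92 − $95.21 = $598.71
Municipal income tax: $598.71 × 0.0077 = $4.61
State income tax: $598.71 × 0.075 = $44.90
PFL insurance: only $92,484.78 − $92,195.36 = $289.42 of this check is subject → $289.42 × 0.01 = $2.89
Social Security tax: $693.92 × 0.07 = $48.57
Life insurance premium: $42.47
Vision plan: $63.29
Roth contribution: $51.40
Total deductions = $60.72 + $34.49 + $4.61 + $44.90 + $2.89 + $48.57 + $42.47 + $63.29 + $51.40 = $353.34
Net pay = $693.92 − $353.34 = $340.58

$340.58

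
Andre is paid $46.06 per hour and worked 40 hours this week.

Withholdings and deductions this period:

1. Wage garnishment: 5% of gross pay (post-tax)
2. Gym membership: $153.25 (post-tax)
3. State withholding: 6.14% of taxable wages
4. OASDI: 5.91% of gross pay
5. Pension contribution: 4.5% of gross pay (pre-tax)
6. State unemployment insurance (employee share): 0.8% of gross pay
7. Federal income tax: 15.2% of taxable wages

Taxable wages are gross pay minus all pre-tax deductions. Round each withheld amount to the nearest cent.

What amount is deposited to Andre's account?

$1,015.02

Gross pay: 40 × $46.06 = $1,842.40
Pension contribution: $1,842.40 × 0.045 = $82.91
Taxable wages = $1,842.40 − $82.91 = $1,759.49
State withholding: $1,759.49 × 0.0614 = $108.03
Federal income tax: $1,759.49 × 0.152 = $267.44
OASDI: $1,842.40 × 0.0591 = $108.89
State unemployment insurance (employee share): $1,842.40 × 0.008 = $14.74
Wage garnishment: $1,842.40 × 0.05 = $92.12
Gym membership: $153.25
Total deductions = $82.91 + $108.03 + $267.44 + $108.89 + $14.74 + $92.12 + $153.25 = $827.38
Net pay = $1,842.40 − $827.38 = $1,015.02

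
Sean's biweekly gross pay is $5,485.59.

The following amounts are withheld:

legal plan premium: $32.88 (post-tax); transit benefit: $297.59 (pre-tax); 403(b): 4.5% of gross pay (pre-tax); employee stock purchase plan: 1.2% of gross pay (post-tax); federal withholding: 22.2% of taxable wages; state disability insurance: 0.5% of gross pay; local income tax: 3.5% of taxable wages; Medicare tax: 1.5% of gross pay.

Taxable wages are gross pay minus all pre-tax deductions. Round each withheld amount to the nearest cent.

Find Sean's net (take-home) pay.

403(b): $5,485.59 × 0.045 = $246.85
Transit benefit: $297.59
Pre-tax total = $246.85 + $297.59 = $544.44
Taxable wages = $5,485.59 − $544.44 = $4,941.15
Local income tax: $4,941.15 × 0.035 = $172.94
Federal withholding: $4,941.15 × 0.222 = $1,096.94
Medicare tax: $5,485.59 × 0.015 = $82.28
State disability insurance: $5,485.59 × 0.005 = $27.43
Legal plan premium: $32.88
Employee stock purchase plan: $5,485.59 × 0.012 = $65.83
Total deductions = $246.85 + $297.59 + $172.94 + $1,096.94 + $82.28 + $27.43 + $32.88 + $65.83 = $2,022.74
Net pay = $5,485.59 − $2,022.74 = $3,462.85

$3,462.85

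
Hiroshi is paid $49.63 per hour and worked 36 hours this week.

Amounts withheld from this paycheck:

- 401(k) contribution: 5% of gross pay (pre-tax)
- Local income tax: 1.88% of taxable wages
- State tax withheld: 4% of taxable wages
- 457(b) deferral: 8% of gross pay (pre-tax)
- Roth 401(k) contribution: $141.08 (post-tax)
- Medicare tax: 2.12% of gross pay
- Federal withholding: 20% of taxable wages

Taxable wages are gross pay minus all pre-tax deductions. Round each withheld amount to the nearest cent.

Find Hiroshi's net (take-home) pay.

Gross pay: 36 × $49.63 = $1786.68
457(b) deferral: $1786.68 × 0.08 = $142.93
401(k) contribution: $1786.68 × 0.05 = $89.33
Pre-tax total = $142.93 + $89.33 = $232.26
Taxable wages = $1786.68 − $232.26 = $1554.42
State tax withheld: $1554.42 × 0.04 = $62.18
Federal withholding: $1554.42 × 0.2 = $310.88
Local income tax: $1554.42 × 0.0188 = $29.22
Medicare tax: $1786.68 × 0.0212 = $37.88
Roth 401(k) contribution: $141.08
Total deductions = $142.93 + $89.33 + $62.18 + $310.88 + $29.22 + $37.88 + $141.08 = $813.50
Net pay = $1786.68 − $813.50 = $973.18

$973.18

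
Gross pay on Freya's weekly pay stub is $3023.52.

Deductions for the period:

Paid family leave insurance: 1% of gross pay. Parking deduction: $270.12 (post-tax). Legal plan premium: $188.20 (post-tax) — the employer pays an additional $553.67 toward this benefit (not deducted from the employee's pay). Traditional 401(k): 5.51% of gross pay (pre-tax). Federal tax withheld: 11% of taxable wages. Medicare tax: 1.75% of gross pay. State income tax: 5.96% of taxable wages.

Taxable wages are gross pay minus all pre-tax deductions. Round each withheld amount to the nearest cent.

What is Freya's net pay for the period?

Traditional 401(k): $3023.52 × 0.0551 = $166.60
Taxable wages = $3023.52 − $166.60 = $2856.92
Federal tax withheld: $2856.92 × 0.11 = $314.26
State income tax: $2856.92 × 0.0596 = $170.27
Medicare tax: $3023.52 × 0.0175 = $52.91
Paid family leave insurance: $3023.52 × 0.01 = $30.24
Legal plan premium: $188.20
Parking deduction: $270.12
(Employer's $553.67 toward legal plan premium is not withheld from the employee.)
Total deductions = $166.60 + $314.26 + $170.27 + $52.91 + $30.24 + $188.20 + $270.12 = $1192.60
Net pay = $3023.52 − $1192.60 = $1830.92

$1830.92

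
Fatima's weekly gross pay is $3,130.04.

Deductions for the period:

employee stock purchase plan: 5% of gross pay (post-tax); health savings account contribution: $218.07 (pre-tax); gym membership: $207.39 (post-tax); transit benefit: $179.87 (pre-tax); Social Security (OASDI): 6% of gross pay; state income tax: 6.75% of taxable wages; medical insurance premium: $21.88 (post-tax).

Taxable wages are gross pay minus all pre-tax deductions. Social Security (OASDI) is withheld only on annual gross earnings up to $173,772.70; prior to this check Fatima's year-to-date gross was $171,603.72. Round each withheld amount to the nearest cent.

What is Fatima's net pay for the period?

$2,031.77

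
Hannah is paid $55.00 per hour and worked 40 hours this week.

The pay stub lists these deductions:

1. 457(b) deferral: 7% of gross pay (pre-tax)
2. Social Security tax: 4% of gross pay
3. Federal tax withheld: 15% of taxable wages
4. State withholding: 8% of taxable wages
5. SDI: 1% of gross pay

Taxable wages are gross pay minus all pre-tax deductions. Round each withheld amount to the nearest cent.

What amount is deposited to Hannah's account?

$1,465.42

Gross pay: 40 × $55.00 = $2,200.00
457(b) deferral: $2,200.00 × 0.07 = $154.00
Taxable wages = $2,200.00 − $154.00 = $2,046.00
Federal tax withheld: $2,046.00 × 0.15 = $306.90
State withholding: $2,046.00 × 0.08 = $163.68
SDI: $2,200.00 × 0.01 = $22.00
Social Security tax: $2,200.00 × 0.04 = $88.00
Total deductions = $154.00 + $306.90 + $163.68 + $22.00 + $88.00 = $734.58
Net pay = $2,200.00 − $734.58 = $1,465.42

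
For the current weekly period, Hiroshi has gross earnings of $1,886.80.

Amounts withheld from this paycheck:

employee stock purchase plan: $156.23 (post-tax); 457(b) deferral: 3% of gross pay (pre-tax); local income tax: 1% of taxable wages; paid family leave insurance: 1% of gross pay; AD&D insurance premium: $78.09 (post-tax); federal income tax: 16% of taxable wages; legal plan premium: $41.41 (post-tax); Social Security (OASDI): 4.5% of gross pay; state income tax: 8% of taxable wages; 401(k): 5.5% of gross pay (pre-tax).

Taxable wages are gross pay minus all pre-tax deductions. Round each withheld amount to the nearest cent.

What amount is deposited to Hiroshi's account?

457(b) deferral: $1,886.80 × 0.03 = $56.60
401(k): $1,886.80 × 0.055 = $103.77
Pre-tax total = $56.60 + $103.77 = $160.37
Taxable wages = $1,886.80 − $160.37 = $1,726.43
Local income tax: $1,726.43 × 0.01 = $17.26
Federal income tax: $1,726.43 × 0.16 = $276.23
State income tax: $1,726.43 × 0.08 = $138.11
Paid family leave insurance: $1,886.80 × 0.01 = $18.87
Social Security (OASDI): $1,886.80 × 0.045 = $84.91
Legal plan premium: $41.41
Employee stock purchase plan: $156.23
AD&D insurance premium: $78.09
Total deductions = $56.60 + $103.77 + $17.26 + $276.23 + $138.11 + $18.87 + $84.91 + $41.41 + $156.23 + $78.09 = $971.48
Net pay = $1,886.80 − $971.48 = $915.32

$915.32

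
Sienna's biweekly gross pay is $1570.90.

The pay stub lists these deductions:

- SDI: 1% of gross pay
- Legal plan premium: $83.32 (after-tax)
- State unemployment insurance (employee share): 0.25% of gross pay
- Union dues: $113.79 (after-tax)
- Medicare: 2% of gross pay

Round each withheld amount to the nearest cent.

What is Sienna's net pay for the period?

$1322.73

Medicare: $1570.90 × 0.02 = $31.42
SDI: $1570.90 × 0.01 = $15.71
State unemployment insurance (employee share): $1570.90 × 0.0025 = $3.93
Union dues: $113.79
Legal plan premium: $83.32
Total deductions = $31.42 + $15.71 + $3.93 + $113.79 + $83.32 = $248.17
Net pay = $1570.90 − $248.17 = $1322.73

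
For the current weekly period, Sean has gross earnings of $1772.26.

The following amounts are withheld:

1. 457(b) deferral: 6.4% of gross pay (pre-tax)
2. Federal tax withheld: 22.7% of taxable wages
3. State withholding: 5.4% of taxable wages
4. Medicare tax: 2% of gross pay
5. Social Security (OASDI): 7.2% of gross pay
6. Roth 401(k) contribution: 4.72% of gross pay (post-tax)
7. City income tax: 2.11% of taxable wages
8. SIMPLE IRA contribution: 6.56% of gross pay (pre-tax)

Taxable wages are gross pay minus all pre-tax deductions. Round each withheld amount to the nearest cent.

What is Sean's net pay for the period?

SIMPLE IRA contribution: $1772.26 × 0.0656 = $116.26
457(b) deferral: $1772.26 × 0.064 = $113.42
Pre-tax total = $116.26 + $113.42 = $229.68
Taxable wages = $1772.26 − $229.68 = $1542.58
State withholding: $1542.58 × 0.054 = $83.30
Federal tax withheld: $1542.58 × 0.227 = $350.17
City income tax: $1542.58 × 0.0211 = $32.55
Medicare tax: $1772.26 × 0.02 = $35.45
Social Security (OASDI): $1772.26 × 0.072 = $127.60
Roth 401(k) contribution: $1772.26 × 0.0472 = $83.65
Total deductions = $116.26 + $113.42 + $83.30 + $350.17 + $32.55 + $35.45 + $127.60 + $83.65 = $942.40
Net pay = $1772.26 − $942.40 = $829.86

$829.86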